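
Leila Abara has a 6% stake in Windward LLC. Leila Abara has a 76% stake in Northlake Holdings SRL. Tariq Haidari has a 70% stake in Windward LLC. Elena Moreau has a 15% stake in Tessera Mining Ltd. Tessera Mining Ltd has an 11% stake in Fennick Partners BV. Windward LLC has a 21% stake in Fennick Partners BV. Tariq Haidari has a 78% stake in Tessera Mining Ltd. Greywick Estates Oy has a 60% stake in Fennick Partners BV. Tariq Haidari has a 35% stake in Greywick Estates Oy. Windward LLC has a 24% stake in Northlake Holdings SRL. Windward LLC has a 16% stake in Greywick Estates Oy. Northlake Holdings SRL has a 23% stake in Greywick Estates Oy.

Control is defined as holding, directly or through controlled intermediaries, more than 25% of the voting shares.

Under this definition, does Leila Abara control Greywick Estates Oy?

Leila holds 76% of Northlake, so Leila controls Northlake.
In Greywick, Leila's side holds only 23%, not > 25%.
So Leila does not control Greywick.

No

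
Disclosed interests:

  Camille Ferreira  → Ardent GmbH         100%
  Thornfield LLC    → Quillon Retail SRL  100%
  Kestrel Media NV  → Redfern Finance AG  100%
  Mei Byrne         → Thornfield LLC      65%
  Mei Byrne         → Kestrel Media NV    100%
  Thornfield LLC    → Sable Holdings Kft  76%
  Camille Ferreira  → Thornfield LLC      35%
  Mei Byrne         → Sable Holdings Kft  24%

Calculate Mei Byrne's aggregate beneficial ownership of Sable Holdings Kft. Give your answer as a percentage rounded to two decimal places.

73.40%

Mei reaches Sable along 2 paths.
Via Thornfield: 65% × 76% = 49.4%.
Direct stake: 24% = 24%.
Total: 49.4% + 24% = 73.4%.
Rounded: 73.40%.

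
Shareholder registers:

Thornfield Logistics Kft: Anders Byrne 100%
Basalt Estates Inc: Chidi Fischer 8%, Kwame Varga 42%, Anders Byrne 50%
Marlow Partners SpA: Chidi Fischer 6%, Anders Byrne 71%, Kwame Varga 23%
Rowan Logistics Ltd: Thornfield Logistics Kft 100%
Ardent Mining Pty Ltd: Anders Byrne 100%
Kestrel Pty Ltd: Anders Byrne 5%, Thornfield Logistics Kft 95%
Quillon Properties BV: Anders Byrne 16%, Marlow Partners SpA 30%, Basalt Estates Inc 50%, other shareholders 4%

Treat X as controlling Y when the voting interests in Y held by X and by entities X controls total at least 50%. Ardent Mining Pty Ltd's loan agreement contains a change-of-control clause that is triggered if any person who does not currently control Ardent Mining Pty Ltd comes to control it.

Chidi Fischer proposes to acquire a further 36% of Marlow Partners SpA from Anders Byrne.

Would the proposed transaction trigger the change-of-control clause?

The purchase adds only to Chidi's holdings (Anders's stake shrinks), so Chidi is the only person who could newly come to control Ardent.
Chidi's largest direct stake is 8% in Basalt, which does not meet the threshold, so Chidi controls no company.
Neither Chidi nor any entity Chidi controls holds any voting interest in Ardent.
So before the transaction, Chidi does not control Ardent.
After the purchase, Chidi's direct stake in Marlow rises to 6% + 36% = 42%, and Anders's stake falls to 35%.
Chidi's side now holds 42% of Marlow, not ≥ 50%, so Chidi still does not control Marlow.
After the transaction, neither Chidi nor any entity Chidi controls holds a voting interest in Ardent, so Chidi still does not control it.
No new person acquires control, so the clause is not triggered.

No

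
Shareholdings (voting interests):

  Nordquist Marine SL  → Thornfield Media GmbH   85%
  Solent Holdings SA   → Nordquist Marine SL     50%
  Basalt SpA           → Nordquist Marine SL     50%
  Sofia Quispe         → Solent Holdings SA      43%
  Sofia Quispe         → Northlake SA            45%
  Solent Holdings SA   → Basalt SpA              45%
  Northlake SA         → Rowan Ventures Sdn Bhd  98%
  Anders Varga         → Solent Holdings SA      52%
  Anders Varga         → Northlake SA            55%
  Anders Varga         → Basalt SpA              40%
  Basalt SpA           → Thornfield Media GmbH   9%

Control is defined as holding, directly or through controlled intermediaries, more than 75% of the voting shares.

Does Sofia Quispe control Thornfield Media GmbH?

Sofia's largest direct stake is 45% in Northlake, which does not meet the threshold, so Sofia controls no company.
Neither Sofia nor any entity Sofia controls holds any voting interest in Thornfield.
So Sofia does not control Thornfield.

No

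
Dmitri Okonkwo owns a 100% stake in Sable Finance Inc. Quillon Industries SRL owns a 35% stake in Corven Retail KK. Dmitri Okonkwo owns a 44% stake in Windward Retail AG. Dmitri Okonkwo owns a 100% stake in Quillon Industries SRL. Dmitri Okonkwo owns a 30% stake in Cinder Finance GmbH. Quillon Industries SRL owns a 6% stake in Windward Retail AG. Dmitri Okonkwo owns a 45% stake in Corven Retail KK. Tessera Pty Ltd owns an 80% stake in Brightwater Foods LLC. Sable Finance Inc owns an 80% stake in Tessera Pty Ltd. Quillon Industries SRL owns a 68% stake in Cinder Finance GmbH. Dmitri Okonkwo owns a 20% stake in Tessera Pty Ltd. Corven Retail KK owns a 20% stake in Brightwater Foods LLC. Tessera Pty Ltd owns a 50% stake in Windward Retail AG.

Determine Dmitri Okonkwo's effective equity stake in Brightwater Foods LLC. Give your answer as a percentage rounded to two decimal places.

96.00%

Dmitri reaches Brightwater along 4 paths.
Via Quillon → Corven: 100% × 35% × 20% = 7%.
Via Corven: 45% × 20% = 9%.
Via Tessera: 20% × 80% = 16%.
Via Sable → Tessera: 100% × 80% × 80% = 64%.
Total: 7% + 9% + 16% + 64% = 96%.
Rounded: 96.00%.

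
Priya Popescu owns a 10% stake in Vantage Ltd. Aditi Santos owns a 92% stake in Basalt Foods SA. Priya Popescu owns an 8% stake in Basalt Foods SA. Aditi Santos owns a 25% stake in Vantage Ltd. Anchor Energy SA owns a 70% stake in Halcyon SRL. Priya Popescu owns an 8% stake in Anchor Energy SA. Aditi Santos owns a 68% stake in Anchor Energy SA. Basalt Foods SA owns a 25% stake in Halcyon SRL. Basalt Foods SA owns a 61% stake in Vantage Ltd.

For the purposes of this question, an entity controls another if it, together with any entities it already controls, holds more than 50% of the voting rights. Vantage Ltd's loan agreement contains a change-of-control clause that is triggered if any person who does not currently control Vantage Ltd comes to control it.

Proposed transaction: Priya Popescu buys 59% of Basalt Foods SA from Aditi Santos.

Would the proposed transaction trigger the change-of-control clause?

Yes

The purchase adds only to Priya's holdings (Aditi's stake shrinks), so Priya is the only person who could newly come to control Vantage.
Priya's largest direct stake is 10% in Vantage, which does not meet the threshold, so Priya controls no company.
In Vantage, Priya's side holds only 10%, not > 50%.
So before the transaction, Priya does not control Vantage.
After the purchase, Priya's direct stake in Basalt rises to 8% + 59% = 67%, and Aditi's stake falls to 33%.
Priya holds 67% of Basalt, so Priya controls Basalt.
Basalt and Priya together hold 61% + 10% = 71% of Vantage, so Priya controls Vantage.
Priya did not control Vantage before and does after, so the clause is triggered.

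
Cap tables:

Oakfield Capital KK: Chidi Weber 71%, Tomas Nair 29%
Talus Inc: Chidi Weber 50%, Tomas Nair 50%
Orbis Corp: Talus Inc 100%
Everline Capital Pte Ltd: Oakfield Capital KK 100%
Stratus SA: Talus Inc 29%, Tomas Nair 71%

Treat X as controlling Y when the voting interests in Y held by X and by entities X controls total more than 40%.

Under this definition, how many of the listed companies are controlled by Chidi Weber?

4

Chidi holds 71% of Oakfield, so Chidi controls Oakfield.
Chidi holds 50% of Talus, so Chidi controls Talus.
Talus holds 100% of Orbis, so Chidi controls Orbis.
Oakfield holds 100% of Everline, so Chidi controls Everline.
No other company's threshold is met.
Chidi controls 4 companies.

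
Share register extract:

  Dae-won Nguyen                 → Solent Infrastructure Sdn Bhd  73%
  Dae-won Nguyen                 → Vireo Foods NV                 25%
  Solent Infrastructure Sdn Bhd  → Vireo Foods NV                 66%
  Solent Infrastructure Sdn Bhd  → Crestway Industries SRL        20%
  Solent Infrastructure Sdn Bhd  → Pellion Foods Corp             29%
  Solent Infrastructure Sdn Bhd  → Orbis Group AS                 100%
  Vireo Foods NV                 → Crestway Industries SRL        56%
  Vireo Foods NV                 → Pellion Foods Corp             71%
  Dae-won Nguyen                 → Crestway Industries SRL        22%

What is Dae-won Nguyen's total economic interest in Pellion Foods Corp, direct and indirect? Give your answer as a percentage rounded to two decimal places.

Dae-won reaches Pellion along 3 paths.
Via Solent: 73% × 29% = 21.17%.
Via Solent → Vireo: 73% × 66% × 71% = 34.2078%.
Via Vireo: 25% × 71% = 17.75%.
Total: 21.17% + 34.2078% + 17.75% = 73.1278%.
Rounded: 73.13%.

73.13%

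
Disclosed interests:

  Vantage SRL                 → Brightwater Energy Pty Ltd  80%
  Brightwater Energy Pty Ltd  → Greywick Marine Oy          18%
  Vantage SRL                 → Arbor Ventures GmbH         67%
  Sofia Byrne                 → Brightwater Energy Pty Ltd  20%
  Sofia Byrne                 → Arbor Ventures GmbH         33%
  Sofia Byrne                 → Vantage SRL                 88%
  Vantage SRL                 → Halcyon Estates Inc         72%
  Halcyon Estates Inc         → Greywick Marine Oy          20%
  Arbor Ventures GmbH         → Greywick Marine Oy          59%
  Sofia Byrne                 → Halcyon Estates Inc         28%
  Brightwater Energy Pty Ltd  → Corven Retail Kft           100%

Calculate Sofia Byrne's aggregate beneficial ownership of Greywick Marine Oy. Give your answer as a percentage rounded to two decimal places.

Sofia reaches Greywick along 6 paths.
Via Vantage → Arbor: 88% × 67% × 59% = 34.7864%.
Via Arbor: 33% × 59% = 19.47%.
Via Vantage → Brightwater: 88% × 80% × 18% = 12.672%.
Via Brightwater: 20% × 18% = 3.6%.
Via Vantage → Halcyon: 88% × 72% × 20% = 12.672%.
Via Halcyon: 28% × 20% = 5.6%.
Total: 34.7864% + 19.47% + 12.672% + 3.6% + 12.672% + 5.6% = 88.8004%.
Rounded: 88.80%.

88.80%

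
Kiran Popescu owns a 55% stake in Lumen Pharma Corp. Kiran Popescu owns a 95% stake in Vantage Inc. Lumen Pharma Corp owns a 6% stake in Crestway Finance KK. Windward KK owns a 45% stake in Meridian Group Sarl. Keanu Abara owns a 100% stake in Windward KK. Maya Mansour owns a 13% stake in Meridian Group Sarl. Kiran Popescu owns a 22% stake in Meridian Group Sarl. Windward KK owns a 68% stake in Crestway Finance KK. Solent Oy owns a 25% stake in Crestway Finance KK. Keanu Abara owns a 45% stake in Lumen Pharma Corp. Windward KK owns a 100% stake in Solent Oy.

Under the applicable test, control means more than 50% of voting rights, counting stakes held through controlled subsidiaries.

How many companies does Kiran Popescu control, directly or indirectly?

2

Kiran holds 55% of Lumen, so Kiran controls Lumen.
Kiran holds 95% of Vantage, so Kiran controls Vantage.
No other company's threshold is met.
Kiran controls 2 companies.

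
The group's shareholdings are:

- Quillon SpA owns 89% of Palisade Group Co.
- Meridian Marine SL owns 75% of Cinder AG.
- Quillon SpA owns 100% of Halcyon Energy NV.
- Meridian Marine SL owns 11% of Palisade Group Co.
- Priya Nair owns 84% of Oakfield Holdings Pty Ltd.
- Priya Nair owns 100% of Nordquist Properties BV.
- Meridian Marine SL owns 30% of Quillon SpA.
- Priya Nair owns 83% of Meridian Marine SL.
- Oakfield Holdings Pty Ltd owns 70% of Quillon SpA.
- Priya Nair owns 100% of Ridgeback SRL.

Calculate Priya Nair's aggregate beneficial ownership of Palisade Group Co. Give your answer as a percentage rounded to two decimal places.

Priya reaches Palisade along 3 paths.
Via Meridian: 83% × 11% = 9.13%.
Via Oakfield → Quillon: 84% × 70% × 89% = 52.332%.
Via Meridian → Quillon: 83% × 30% × 89% = 22.161%.
Total: 9.13% + 52.332% + 22.161% = 83.623%.
Rounded: 83.62%.

83.62%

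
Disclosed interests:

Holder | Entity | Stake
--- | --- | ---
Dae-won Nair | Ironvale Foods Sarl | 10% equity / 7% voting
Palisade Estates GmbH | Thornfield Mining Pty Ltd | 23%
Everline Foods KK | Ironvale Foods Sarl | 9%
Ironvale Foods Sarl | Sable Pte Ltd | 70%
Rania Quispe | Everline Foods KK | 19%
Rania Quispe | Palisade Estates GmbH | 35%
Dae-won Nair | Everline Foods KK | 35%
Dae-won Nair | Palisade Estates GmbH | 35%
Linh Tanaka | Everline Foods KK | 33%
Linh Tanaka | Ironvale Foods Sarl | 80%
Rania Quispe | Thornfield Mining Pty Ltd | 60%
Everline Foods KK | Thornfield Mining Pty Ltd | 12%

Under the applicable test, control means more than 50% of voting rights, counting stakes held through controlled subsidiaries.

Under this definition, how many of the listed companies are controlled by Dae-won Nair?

Dae-won's largest direct stake is 35% in Everline, which does not meet the threshold.
Dae-won controls 0 companies.

0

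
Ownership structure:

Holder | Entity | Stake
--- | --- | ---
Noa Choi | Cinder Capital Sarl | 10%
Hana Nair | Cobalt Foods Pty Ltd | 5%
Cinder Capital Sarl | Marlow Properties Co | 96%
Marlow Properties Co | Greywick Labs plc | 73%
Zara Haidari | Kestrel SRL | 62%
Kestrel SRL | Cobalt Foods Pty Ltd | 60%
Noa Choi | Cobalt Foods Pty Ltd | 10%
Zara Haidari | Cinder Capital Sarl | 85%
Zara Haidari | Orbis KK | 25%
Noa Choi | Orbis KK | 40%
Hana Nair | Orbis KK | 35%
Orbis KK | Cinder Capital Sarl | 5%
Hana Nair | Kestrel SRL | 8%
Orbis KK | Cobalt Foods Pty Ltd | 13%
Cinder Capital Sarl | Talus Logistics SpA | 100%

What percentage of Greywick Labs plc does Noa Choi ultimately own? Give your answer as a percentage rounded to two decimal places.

Noa reaches Greywick along 2 paths.
Via Cinder → Marlow: 10% × 96% × 73% = 7.008%.
Via Orbis → Cinder → Marlow: 40% × 5% × 96% × 73% = 1.4016%.
Total: 7.008% + 1.4016% = 8.4096%.
Rounded: 8.41%.

8.41%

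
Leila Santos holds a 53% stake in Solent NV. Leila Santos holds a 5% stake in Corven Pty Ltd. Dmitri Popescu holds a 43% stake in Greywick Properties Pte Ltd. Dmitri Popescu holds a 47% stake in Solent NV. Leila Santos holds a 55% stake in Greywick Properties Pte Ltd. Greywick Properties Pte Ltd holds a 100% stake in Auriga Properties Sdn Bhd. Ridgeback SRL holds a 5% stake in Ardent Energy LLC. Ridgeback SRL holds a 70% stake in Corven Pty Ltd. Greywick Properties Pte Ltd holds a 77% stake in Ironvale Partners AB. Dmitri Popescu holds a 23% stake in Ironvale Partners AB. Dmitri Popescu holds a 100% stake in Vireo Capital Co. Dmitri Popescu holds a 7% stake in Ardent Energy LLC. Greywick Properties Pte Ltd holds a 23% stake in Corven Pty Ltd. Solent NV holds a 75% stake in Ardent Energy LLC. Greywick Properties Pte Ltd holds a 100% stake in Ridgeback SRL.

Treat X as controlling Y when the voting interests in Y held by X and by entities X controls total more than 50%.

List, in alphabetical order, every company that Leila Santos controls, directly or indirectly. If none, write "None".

Leila holds 55% of Greywick, so Leila controls Greywick.
Leila holds 53% of Solent, so Leila controls Solent.
Greywick holds 100% of Ridgeback, so Leila controls Ridgeback.
Solent and Ridgeback together hold 75% + 5% = 80% of Ardent, so Leila controls Ardent.
Greywick and Ridgeback and Leila together hold 23% + 70% + 5% = 98% of Corven, so Leila controls Corven.
Greywick holds 77% of Ironvale, so Leila controls Ironvale.
Greywick holds 100% of Auriga, so Leila controls Auriga.
No other company's threshold is met.

Ardent Energy LLC, Auriga Properties Sdn Bhd, Corven Pty Ltd, Greywick Properties Pte Ltd, Ironvale Partners AB, Ridgeback SRL, Solent NV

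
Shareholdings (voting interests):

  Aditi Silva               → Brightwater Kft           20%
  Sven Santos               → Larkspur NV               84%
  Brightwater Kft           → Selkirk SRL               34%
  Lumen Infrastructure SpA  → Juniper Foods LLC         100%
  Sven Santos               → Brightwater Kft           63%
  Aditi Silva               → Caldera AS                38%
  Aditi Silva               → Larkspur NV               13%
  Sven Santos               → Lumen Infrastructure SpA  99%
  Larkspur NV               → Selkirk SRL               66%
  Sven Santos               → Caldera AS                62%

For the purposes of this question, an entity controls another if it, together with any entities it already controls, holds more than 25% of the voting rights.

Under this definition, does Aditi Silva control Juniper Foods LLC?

No

Aditi holds 38% of Caldera, so Aditi controls Caldera.
Neither Aditi nor any entity Aditi controls holds any voting interest in Juniper.
So Aditi does not control Juniper.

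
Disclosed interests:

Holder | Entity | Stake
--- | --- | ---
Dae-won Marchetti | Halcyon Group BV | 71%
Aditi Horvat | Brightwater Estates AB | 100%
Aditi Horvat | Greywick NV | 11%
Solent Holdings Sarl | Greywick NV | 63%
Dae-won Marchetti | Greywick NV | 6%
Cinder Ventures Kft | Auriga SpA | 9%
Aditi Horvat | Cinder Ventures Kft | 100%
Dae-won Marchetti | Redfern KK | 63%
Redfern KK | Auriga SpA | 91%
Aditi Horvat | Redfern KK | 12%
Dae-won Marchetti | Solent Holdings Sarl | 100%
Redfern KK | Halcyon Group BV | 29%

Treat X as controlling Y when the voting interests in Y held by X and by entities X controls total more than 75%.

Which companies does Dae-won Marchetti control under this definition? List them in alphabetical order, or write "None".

Solent Holdings Sarl

Dae-won holds 100% of Solent, so Dae-won controls Solent.
No other company's threshold is met.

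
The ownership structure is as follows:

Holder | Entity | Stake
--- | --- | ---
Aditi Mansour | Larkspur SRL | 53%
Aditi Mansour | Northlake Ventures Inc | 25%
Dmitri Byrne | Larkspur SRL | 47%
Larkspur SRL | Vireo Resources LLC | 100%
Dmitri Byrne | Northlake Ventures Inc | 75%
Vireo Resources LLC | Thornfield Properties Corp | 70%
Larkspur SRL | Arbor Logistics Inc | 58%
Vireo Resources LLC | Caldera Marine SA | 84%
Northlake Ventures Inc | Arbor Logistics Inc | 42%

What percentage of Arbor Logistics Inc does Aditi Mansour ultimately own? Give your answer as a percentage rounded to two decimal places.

Aditi reaches Arbor along 2 paths.
Via Northlake: 25% × 42% = 10.5%.
Via Larkspur: 53% × 58% = 30.74%.
Total: 10.5% + 30.74% = 41.24%.

41.24%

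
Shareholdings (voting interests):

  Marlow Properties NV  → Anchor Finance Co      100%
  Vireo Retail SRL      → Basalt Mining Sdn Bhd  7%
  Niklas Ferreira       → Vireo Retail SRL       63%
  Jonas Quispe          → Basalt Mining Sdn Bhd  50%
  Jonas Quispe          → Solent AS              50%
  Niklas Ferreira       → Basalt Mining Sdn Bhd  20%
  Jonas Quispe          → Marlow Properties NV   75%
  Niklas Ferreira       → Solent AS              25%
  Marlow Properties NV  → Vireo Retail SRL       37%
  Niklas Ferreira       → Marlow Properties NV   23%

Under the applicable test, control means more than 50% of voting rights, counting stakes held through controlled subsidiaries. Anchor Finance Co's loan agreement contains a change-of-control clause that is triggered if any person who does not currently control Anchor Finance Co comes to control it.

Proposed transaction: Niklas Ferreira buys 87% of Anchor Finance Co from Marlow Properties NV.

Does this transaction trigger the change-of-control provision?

Yes

The purchase adds only to Niklas's holdings (Marlow's stake shrinks), so Niklas is the only person who could newly come to control Anchor.
Niklas holds 63% of Vireo, so Niklas controls Vireo.
Neither Niklas nor any entity Niklas controls holds any voting interest in Anchor.
So before the transaction, Niklas does not control Anchor.
After the purchase, Niklas holds 87% of Anchor directly, and Marlow's stake falls to 13%.
Niklas holds 87% of Anchor, so Niklas controls Anchor.
Niklas did not control Anchor before and does after, so the clause is triggered.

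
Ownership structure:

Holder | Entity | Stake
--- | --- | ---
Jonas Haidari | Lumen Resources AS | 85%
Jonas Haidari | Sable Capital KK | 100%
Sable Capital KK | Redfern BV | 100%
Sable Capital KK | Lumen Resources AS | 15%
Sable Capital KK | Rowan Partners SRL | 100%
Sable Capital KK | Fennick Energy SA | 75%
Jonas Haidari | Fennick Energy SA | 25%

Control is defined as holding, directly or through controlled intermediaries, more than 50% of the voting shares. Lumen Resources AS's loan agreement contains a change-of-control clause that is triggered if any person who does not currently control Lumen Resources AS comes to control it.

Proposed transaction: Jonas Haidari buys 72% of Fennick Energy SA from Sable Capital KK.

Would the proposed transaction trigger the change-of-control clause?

The purchase adds only to Jonas's holdings (Sable's stake shrinks), so Jonas is the only person who could newly come to control Lumen.
Jonas holds 100% of Sable, so Jonas controls Sable.
Sable and Jonas together hold 15% + 85% = 100% of Lumen, so Jonas controls Lumen.
So Jonas already controls Lumen before the transaction.
After the purchase, Jonas's direct stake in Fennick rises to 25% + 72% = 97%, and Sable's stake falls to 3%.
Jonas controlled Lumen already, so this is not a new person acquiring control; every other person's position is unchanged or reduced.
No new person acquires control, so the clause is not triggered.

No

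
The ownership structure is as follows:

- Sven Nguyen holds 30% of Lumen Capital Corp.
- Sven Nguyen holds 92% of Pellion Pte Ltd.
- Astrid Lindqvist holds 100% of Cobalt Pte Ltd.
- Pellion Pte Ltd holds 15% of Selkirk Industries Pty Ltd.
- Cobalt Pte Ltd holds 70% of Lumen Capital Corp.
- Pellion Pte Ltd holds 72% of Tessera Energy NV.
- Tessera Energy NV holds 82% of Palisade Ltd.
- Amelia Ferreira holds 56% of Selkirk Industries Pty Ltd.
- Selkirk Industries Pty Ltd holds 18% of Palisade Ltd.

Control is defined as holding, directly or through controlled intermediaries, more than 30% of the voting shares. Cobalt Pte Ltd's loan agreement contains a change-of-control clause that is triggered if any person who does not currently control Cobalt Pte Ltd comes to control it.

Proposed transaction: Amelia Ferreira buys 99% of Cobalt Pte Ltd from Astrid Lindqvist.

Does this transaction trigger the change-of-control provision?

Yes

The purchase adds only to Amelia's holdings (Astrid's stake shrinks), so Amelia is the only person who could newly come to control Cobalt.
Amelia holds 56% of Selkirk, so Amelia controls Selkirk.
Neither Amelia nor any entity Amelia controls holds any voting interest in Cobalt.
So before the transaction, Amelia does not control Cobalt.
After the purchase, Amelia holds 99% of Cobalt directly, and Astrid's stake falls to 1%.
Amelia holds 99% of Cobalt, so Amelia controls Cobalt.
Amelia did not control Cobalt before and does after, so the clause is triggered.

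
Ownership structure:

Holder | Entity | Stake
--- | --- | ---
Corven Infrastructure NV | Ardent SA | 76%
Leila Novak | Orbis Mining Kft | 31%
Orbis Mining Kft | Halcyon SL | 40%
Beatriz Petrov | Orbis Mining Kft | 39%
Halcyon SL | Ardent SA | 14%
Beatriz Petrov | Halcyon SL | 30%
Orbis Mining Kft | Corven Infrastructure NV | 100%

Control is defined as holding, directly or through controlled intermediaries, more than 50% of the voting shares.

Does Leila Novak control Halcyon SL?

Leila's largest direct stake is 31% in Orbis, which does not meet the threshold, so Leila controls no company.
Neither Leila nor any entity Leila controls holds any voting interest in Halcyon.
So Leila does not control Halcyon.

No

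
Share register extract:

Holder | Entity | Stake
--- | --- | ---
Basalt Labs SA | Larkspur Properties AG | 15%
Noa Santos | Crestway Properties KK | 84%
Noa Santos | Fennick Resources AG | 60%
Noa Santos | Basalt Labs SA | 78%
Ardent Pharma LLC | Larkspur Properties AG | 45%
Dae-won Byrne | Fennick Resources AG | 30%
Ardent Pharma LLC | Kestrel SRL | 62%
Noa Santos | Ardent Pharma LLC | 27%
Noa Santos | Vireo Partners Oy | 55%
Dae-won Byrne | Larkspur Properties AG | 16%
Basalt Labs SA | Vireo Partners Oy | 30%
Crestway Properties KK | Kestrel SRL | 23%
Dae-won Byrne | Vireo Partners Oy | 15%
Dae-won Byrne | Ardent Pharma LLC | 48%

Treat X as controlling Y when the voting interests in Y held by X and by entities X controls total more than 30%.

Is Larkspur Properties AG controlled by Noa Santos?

Noa holds 78% of Basalt, so Noa controls Basalt.
Noa holds 84% of Crestway, so Noa controls Crestway.
Noa and Basalt together hold 55% + 30% = 85% of Vireo, so Noa controls Vireo.
Noa holds 60% of Fennick, so Noa controls Fennick.
In Larkspur, Noa's side holds only 15%, not > 30%.
So Noa does not control Larkspur.

No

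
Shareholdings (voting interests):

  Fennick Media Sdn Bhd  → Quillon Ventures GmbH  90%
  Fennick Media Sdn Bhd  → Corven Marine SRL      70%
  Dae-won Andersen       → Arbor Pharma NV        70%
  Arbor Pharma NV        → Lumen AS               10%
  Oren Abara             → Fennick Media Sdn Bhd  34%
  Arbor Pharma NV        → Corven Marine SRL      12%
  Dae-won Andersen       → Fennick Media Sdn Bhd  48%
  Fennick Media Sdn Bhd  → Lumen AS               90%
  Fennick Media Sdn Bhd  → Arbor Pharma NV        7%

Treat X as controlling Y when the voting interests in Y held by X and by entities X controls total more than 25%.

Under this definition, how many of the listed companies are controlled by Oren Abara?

4

Oren holds 34% of Fennick, so Oren controls Fennick.
Fennick holds 70% of Corven, so Oren controls Corven.
Fennick holds 90% of Lumen, so Oren controls Lumen.
Fennick holds 90% of Quillon, so Oren controls Quillon.
No other company's threshold is met.
Oren controls 4 companies.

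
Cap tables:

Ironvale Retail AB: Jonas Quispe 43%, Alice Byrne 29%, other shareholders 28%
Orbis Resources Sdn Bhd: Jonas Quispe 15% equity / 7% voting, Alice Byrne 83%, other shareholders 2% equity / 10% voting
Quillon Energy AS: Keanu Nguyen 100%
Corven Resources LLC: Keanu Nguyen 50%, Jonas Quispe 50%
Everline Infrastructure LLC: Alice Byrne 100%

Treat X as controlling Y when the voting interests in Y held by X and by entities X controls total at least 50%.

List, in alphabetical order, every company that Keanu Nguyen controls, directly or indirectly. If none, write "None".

Keanu holds 100% of Quillon, so Keanu controls Quillon.
Keanu holds 50% of Corven, so Keanu controls Corven.
No other company's threshold is met.

Corven Resources LLC, Quillon Energy AS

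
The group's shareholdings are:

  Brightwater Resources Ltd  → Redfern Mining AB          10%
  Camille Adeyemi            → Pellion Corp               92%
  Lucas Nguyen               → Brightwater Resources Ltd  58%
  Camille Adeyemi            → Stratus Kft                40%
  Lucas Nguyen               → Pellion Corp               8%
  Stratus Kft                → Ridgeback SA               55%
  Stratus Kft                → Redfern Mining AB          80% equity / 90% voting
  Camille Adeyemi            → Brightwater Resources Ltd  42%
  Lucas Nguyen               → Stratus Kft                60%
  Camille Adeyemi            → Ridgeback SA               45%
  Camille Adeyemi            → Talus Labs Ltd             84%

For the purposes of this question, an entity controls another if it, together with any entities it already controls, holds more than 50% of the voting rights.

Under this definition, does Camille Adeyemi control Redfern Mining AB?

Camille holds 92% of Pellion, so Camille controls Pellion.
Camille holds 84% of Talus, so Camille controls Talus.
Neither Camille nor any entity Camille controls holds any voting interest in Redfern.
So Camille does not control Redfern.

No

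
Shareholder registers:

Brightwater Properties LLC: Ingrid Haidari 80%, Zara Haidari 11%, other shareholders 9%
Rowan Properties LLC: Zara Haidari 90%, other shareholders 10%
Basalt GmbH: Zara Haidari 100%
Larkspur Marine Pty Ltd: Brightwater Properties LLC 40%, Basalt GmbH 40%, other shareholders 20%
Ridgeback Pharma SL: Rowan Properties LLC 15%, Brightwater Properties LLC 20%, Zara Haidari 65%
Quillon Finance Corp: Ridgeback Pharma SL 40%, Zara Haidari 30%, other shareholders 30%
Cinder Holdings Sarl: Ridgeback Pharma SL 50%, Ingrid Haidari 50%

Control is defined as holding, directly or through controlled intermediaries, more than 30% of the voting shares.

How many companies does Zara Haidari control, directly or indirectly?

Zara holds 90% of Rowan, so Zara controls Rowan.
Zara holds 100% of Basalt, so Zara controls Basalt.
Basalt holds 40% of Larkspur, so Zara controls Larkspur.
Rowan and Zara together hold 15% + 65% = 80% of Ridgeback, so Zara controls Ridgeback.
Ridgeback and Zara together hold 40% + 30% = 70% of Quillon, so Zara controls Quillon.
Ridgeback holds 50% of Cinder, so Zara controls Cinder.
No other company's threshold is met.
Zara controls 6 companies.

6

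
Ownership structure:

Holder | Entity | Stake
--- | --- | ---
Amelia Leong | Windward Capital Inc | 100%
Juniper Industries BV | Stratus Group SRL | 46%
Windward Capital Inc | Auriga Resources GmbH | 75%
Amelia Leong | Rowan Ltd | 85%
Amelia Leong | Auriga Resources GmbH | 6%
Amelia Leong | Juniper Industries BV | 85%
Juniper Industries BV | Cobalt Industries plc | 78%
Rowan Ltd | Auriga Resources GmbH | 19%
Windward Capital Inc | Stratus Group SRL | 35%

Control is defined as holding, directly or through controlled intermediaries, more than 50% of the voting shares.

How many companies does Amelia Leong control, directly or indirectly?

Amelia holds 100% of Windward, so Amelia controls Windward.
Amelia holds 85% of Juniper, so Amelia controls Juniper.
Amelia holds 85% of Rowan, so Amelia controls Rowan.
Rowan and Windward and Amelia together hold 19% + 75% + 6% = 100% of Auriga, so Amelia controls Auriga.
Juniper holds 78% of Cobalt, so Amelia controls Cobalt.
Juniper and Windward together hold 46% + 35% = 81% of Stratus, so Amelia controls Stratus.
Amelia controls 6 companies.

6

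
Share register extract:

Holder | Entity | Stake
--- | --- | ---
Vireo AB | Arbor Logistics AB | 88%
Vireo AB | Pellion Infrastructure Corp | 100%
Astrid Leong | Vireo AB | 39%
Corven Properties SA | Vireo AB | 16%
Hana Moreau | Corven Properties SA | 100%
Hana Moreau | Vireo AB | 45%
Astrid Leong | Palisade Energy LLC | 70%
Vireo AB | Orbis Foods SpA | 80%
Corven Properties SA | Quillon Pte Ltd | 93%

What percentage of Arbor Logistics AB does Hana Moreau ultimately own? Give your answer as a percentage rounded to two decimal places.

Hana reaches Arbor along 2 paths.
Via Corven → Vireo: 100% × 16% × 88% = 14.08%.
Via Vireo: 45% × 88% = 39.6%.
Total: 14.08% + 39.6% = 53.68%.

53.68%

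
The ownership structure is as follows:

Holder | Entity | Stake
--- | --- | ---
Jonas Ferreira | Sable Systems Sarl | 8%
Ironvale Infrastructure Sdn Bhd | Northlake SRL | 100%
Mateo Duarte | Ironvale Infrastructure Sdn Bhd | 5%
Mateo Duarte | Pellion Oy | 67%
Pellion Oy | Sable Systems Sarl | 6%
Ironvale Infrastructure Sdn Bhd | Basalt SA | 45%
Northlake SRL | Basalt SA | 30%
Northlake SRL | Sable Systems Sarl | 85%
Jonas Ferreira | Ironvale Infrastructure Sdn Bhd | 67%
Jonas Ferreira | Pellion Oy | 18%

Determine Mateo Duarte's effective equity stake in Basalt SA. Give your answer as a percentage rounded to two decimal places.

3.75%

Mateo reaches Basalt along 2 paths.
Via Ironvale: 5% × 45% = 2.25%.
Via Ironvale → Northlake: 5% × 100% × 30% = 1.5%.
Total: 2.25% + 1.5% = 3.75%.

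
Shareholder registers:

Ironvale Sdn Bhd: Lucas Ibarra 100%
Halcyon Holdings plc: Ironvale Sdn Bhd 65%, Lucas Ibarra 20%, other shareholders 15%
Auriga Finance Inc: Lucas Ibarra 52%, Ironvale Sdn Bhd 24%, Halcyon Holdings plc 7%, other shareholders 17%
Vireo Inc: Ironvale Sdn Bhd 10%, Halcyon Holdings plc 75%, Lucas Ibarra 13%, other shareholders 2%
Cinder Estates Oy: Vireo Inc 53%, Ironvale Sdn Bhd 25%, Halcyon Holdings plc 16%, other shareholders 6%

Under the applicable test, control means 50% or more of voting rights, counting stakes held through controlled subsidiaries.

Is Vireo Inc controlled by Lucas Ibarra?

Lucas holds 100% of Ironvale, so Lucas controls Ironvale.
Ironvale and Lucas together hold 65% + 20% = 85% of Halcyon, so Lucas controls Halcyon.
Ironvale and Halcyon and Lucas together hold 10% + 75% + 13% = 98% of Vireo, so Lucas controls Vireo.

Yes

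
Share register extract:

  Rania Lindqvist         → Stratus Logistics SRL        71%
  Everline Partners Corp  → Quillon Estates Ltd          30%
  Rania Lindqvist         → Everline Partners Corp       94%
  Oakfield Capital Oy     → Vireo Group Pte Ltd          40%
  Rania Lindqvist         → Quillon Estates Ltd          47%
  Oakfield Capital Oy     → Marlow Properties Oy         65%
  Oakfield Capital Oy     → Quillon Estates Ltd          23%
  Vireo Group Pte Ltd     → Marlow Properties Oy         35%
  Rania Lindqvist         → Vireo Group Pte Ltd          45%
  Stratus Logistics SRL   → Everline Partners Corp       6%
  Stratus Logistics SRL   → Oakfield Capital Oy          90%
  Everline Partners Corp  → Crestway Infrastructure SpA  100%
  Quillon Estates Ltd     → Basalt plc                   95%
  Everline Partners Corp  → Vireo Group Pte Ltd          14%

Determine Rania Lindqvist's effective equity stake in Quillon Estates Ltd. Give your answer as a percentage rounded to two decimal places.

Rania reaches Quillon along 4 paths.
Via Everline: 94% × 30% = 28.2%.
Via Stratus → Everline: 71% × 6% × 30% = 1.278%.
Via Stratus → Oakfield: 71% × 90% × 23% = 14.697%.
Direct stake: 47% = 47%.
Total: 28.2% + 1.278% + 14.697% + 47% = 91.175%.
Rounded: 91.18%.

91.18%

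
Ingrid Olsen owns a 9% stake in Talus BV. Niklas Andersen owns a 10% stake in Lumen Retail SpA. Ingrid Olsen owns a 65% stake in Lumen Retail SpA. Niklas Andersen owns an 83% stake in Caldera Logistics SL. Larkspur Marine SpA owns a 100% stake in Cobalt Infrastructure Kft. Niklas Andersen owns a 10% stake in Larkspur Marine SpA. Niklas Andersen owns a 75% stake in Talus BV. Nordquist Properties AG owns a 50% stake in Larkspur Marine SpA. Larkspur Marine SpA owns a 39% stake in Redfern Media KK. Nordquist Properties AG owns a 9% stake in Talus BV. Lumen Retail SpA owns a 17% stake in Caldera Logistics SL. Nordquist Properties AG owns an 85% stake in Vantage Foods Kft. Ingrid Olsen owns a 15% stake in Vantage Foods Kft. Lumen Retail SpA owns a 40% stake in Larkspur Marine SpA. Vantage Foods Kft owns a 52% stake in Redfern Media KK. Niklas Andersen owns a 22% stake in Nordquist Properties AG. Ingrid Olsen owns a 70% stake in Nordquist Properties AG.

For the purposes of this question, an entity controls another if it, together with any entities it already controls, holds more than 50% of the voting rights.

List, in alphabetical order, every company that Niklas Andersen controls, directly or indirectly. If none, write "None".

Caldera Logistics SL, Talus BV

Niklas holds 83% of Caldera, so Niklas controls Caldera.
Niklas holds 75% of Talus, so Niklas controls Talus.
No other company's threshold is met.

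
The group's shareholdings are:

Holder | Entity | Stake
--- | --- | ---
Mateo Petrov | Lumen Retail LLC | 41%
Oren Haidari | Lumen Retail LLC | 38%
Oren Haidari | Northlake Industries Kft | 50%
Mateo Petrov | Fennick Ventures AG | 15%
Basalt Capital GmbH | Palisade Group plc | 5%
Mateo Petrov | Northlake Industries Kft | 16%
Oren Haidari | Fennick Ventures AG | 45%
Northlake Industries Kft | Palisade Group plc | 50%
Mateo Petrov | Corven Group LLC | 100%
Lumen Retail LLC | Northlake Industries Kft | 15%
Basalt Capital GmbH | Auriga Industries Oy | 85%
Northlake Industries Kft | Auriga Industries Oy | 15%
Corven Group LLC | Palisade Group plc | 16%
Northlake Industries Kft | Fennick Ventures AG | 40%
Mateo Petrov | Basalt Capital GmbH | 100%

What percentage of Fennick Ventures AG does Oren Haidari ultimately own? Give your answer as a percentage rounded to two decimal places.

67.28%

Oren reaches Fennick along 3 paths.
Via Northlake: 50% × 40% = 20%.
Via Lumen → Northlake: 38% × 15% × 40% = 2.28%.
Direct stake: 45% = 45%.
Total: 20% + 2.28% + 45% = 67.28%.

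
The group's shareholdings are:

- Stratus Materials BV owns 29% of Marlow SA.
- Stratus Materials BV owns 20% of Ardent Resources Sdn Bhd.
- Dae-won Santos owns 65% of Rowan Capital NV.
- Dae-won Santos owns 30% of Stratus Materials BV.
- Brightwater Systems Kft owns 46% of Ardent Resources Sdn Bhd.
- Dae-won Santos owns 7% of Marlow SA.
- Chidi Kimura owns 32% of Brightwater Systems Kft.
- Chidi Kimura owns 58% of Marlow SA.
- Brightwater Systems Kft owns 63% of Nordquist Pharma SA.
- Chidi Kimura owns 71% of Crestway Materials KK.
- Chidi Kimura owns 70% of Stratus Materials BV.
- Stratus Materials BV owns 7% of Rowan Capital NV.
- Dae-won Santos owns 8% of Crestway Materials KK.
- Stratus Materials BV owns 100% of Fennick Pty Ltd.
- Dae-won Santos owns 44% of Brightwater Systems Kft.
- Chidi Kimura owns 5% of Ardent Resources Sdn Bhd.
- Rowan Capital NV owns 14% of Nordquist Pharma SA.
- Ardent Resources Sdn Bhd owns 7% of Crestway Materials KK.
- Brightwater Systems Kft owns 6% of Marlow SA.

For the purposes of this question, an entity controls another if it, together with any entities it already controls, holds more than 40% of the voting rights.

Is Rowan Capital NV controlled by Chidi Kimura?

No

Chidi holds 70% of Stratus, so Chidi controls Stratus.
Chidi and Stratus together hold 58% + 29% = 87% of Marlow, so Chidi controls Marlow.
Chidi holds 71% of Crestway, so Chidi controls Crestway.
Stratus holds 100% of Fennick, so Chidi controls Fennick.
In Rowan, Chidi's side holds only 7%, not > 40%.
So Chidi does not control Rowan.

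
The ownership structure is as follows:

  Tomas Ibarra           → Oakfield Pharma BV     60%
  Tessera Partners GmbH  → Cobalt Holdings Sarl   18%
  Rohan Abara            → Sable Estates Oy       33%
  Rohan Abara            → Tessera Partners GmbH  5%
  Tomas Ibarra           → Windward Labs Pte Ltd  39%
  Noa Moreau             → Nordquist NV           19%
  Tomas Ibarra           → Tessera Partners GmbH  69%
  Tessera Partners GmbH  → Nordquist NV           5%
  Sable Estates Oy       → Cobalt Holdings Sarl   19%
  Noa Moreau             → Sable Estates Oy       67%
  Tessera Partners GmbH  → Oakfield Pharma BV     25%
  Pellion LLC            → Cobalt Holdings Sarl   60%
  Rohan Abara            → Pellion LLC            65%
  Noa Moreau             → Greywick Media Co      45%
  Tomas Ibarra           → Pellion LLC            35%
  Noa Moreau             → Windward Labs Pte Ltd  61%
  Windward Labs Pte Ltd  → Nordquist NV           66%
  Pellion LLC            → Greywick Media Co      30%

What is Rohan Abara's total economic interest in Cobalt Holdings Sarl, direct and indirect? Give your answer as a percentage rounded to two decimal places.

46.17%

Rohan reaches Cobalt along 3 paths.
Via Tessera: 5% × 18% = 0.9%.
Via Pellion: 65% × 60% = 39%.
Via Sable: 33% × 19% = 6.27%.
Total: 0.9% + 39% + 6.27% = 46.17%.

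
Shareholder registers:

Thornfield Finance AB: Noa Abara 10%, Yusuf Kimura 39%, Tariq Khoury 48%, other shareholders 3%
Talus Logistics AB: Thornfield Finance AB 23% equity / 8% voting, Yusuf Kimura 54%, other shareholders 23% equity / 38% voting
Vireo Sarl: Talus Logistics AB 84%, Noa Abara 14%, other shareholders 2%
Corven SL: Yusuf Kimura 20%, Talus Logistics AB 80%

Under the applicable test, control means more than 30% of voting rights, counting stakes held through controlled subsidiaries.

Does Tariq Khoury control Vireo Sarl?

Tariq holds 48% of Thornfield, so Tariq controls Thornfield.
Neither Tariq nor any entity Tariq controls holds any voting interest in Vireo.
So Tariq does not control Vireo.

No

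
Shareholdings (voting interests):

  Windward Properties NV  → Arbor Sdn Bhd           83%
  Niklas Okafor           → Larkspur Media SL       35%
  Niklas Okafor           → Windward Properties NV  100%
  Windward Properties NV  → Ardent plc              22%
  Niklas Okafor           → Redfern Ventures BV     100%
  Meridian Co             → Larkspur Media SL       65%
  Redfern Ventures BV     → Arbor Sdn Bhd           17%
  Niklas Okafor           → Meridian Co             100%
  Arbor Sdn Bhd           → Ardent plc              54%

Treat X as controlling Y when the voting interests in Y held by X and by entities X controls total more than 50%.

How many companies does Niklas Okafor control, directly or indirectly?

6

Niklas holds 100% of Meridian, so Niklas controls Meridian.
Niklas holds 100% of Redfern, so Niklas controls Redfern.
Niklas holds 100% of Windward, so Niklas controls Windward.
Redfern and Windward together hold 17% + 83% = 100% of Arbor, so Niklas controls Arbor.
Meridian and Niklas together hold 65% + 35% = 100% of Larkspur, so Niklas controls Larkspur.
Windward and Arbor together hold 22% + 54% = 76% of Ardent, so Niklas controls Ardent.
Niklas controls 6 companies.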